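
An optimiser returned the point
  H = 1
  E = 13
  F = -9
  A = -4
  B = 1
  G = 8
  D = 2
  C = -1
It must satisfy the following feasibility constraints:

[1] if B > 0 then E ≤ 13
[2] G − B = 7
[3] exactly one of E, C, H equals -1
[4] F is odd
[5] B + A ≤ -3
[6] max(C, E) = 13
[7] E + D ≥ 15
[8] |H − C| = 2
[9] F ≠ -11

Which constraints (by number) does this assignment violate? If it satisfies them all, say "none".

Yes — all constraints hold.

[1] B = 1 > 0, so we need E ≤ 13; E = 13 ≤ 13  yes
[2] G − B = 8 − 1 = 7  yes
[3] E=13, C=-1, H=1; 1 of them equals -1  yes
[4] F = -9 is odd  yes
[5] B + A = 1 + (-4) = -3; -3 ≤ -3  yes
[6] max(-1, 13) = 13  yes
[7] E + D = 13 + 2 = 15; 15 ≥ 15  yes
[8] |1 − (-1)| = 2  yes
[9] F = -9, and -9 ≠ -11  yes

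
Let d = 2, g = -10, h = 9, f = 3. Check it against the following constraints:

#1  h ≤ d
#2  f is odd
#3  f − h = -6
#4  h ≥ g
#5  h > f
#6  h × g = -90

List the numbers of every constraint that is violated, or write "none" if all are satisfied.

#1 h = 9, d = 2; 9 > 2 (want ≤) — violated.
#2 f = 3 is odd — OK.
#3 f − h = 3 − 9 = -6 — OK.
#4 h = 9, g = -10; 9 ≥ -10 — OK.
#5 h = 9, f = 3; 9 > 3 — OK.
#6 h × g = 9 × (-10) = -90 — OK.

No — constraint 1 is not satisfied.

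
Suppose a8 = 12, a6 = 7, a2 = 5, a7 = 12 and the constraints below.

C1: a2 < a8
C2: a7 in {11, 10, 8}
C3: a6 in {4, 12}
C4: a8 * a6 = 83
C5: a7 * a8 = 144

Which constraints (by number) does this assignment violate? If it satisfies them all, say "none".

C1: a2 = 5, a8 = 12; 5 < 12 — OK.
C2: a7 = 12 is not in {11, 10, 8} — violated.
C3: a6 = 7 is not in {4, 12} — violated.
C4: a8 * a6 = 12 * 7 = 84, not 83 — violated.
C5: a7 * a8 = 12 * 12 = 144 — OK.

No — constraints 2, 3, 4 are not satisfied.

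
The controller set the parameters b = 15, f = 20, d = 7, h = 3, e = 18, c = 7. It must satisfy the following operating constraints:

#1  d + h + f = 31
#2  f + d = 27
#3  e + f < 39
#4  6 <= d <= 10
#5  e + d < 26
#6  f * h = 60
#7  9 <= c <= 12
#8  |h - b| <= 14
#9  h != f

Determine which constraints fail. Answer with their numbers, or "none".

Violated: 1, 7.

#1 d + h + f = 7 + 3 + 20 = 30, not 31  no
#2 f + d = 20 + 7 = 27  yes
#3 e + f = 18 + 20 = 38; 38 < 39  yes
#4 d = 7 lies in [6, 10]  yes
#5 e + d = 18 + 7 = 25; 25 < 26  yes
#6 f * h = 20 * 3 = 60  yes
#7 c = 7 is outside [9, 12]  no
#8 |3 - 15| = 12; 12 ≤ 14  yes
#9 h = 3, f = 20; distinct  yes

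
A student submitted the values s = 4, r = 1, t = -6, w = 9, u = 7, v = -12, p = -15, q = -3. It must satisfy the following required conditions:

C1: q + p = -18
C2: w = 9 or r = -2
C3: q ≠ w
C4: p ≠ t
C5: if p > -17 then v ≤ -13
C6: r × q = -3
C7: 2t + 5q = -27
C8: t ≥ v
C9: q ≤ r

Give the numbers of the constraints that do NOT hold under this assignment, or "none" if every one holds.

Constraint 5 does not hold.

C1: q + p = -3 + (-15) = -18 — satisfied.
C2: w = 9 = 9 (first disjunct) — satisfied.
C3: q = -3, w = 9; distinct — satisfied.
C4: p = -15, t = -6; distinct — satisfied.
C5: p = -15 > -17, so we need v ≤ -13; but v = -12 > -13 — violated.
C6: r × q = 1 × (-3) = -3 — satisfied.
C7: 2t + 5q = 2(-6) + 5(-3) = -27 — satisfied.
C8: t = -6, v = -12; -6 ≥ -12 — satisfied.
C9: q = -3, r = 1; -3 ≤ 1 — satisfied.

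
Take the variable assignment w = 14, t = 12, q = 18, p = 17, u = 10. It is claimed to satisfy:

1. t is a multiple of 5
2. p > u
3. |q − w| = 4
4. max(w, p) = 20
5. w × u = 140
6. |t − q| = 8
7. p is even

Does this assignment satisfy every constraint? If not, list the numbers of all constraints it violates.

1. 12 = 5×2 + 2, so 5 does not divide 12 — does not hold.
2. p = 17, u = 10; 17 > 10 — holds.
3. |18 − 14| = 4 — holds.
4. max(14, 17) = 17, not 20 — does not hold.
5. w × u = 14 × 10 = 140 — holds.
6. |12 − 18| = 6, not 8 — does not hold.
7. p = 17 is odd — does not hold.

No — constraints 1, 4, 6, and 7 are not satisfied.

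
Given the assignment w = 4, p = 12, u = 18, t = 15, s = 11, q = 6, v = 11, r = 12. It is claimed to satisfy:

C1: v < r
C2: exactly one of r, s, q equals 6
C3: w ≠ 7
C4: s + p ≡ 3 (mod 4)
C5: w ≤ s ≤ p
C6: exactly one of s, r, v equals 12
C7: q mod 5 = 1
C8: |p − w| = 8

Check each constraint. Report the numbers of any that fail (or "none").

C1: v = 11, r = 12; 11 < 12 — satisfied.
C2: r=12, s=11, q=6; 1 of them equals 6 — satisfied.
C3: w = 4, and 4 ≠ 7 — satisfied.
C4: s + p = 23; 23 mod 4 = 3 — satisfied.
C5: values 4 ≤ 11 ≤ 12 — satisfied.
C6: s=11, r=12, v=11; 1 of them equals 12 — satisfied.
C7: 6 mod 5 = 1 — satisfied.
C8: |12 − 4| = 8 — satisfied.

Yes — all constraints hold.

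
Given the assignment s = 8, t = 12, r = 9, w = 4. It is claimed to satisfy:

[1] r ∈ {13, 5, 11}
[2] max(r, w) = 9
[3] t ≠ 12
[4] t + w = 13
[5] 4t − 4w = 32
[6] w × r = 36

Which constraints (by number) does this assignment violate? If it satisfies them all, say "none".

[1] r = 9 is not in {13, 5, 11}  no
[2] max(9, 4) = 9  yes
[3] t = 12, but 12 is required to differ  no
[4] t + w = 12 + 4 = 16, not 13  no
[5] 4t − 4w = 4(12) − 4(4) = 32  yes
[6] w × r = 4 × 9 = 36  yes

Constraints 1, 3, and 4 are violated.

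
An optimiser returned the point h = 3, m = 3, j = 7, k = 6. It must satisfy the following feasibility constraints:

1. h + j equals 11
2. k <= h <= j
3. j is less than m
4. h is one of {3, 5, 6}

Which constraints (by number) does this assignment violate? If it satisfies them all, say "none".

1. h + j = 3 + 7 = 10, not 11 — violated.
2. values 6, 3, 7; k = 6 is not <= h = 3 — violated.
3. j = 7, m = 3; 7 ≥ 3 (want <) — violated.
4. h = 3 is in {3, 5, 6} — OK.

The assignment fails constraints 1, 2, and 3.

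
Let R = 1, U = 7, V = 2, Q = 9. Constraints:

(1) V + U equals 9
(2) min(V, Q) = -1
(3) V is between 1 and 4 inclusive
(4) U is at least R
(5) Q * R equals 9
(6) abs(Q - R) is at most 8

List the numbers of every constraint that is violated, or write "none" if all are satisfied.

(1) V + U = 2 + 7 = 9 — satisfied.
(2) min(2, 9) = 2, not -1 — violated.
(3) V = 2 lies in [1, 4] — satisfied.
(4) U = 7, R = 1; 7 ≥ 1 — satisfied.
(5) Q * R = 9 * 1 = 9 — satisfied.
(6) abs(9 - 1) = 8; 8 ≤ 8 — satisfied.

Constraint 2 is violated.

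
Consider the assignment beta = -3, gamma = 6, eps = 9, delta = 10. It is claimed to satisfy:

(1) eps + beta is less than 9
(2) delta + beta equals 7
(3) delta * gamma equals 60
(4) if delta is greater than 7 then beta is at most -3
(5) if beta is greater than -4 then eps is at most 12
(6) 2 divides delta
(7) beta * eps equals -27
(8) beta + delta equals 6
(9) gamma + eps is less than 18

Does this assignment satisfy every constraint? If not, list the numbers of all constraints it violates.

(1) eps + beta = 9 + (-3) = 6; 6 < 9 — holds.
(2) delta + beta = 10 + (-3) = 7 — holds.
(3) delta * gamma = 10 * 6 = 60 — holds.
(4) delta = 10 > 7, so we need beta ≤ -3; beta = -3 ≤ -3 — holds.
(5) beta = -3 > -4, so we need eps ≤ 12; eps = 9 ≤ 12 — holds.
(6) 10 / 2 = 5, so 2 divides 10 — holds.
(7) beta * eps = -3 * 9 = -27 — holds.
(8) beta + delta = -3 + 10 = 7, not 6 — fails.
(9) gamma + eps = 6 + 9 = 15; 15 < 18 — holds.

The assignment fails constraint 8.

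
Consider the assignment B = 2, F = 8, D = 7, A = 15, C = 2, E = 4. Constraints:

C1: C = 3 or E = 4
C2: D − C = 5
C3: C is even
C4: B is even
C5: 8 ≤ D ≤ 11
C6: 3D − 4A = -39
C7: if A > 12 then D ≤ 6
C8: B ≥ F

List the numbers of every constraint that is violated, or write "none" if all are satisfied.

C1: C = 2 ≠ 3, but E = 4 = 4 (second disjunct) — satisfied.
C2: D − C = 7 − 2 = 5 — satisfied.
C3: C = 2 is even — satisfied.
C4: B = 2 is even — satisfied.
C5: D = 7 is outside [8, 11] — violated.
C6: 3D − 4A = 3(7) − 4(15) = -39 — satisfied.
C7: A = 15 > 12, so we need D ≤ 6; but D = 7 > 6 — violated.
C8: B = 2, F = 8; 2 < 8 (want ≥) — violated.

Constraints 5, 7, and 8 do not hold.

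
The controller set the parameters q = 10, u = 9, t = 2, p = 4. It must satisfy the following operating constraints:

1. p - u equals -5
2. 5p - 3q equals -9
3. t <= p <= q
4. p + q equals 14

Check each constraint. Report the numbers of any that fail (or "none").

1. p - u = 4 - 9 = -5  ✔
2. 5p - 3q = 5(4) - 3(10) = -10, not -9  ✘
3. values 2 <= 4 <= 10  ✔
4. p + q = 4 + 10 = 14  ✔

Constraint 2 does not hold.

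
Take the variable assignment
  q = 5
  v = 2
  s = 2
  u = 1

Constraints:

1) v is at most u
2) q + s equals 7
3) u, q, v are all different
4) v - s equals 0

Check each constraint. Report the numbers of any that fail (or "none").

1) v = 2, u = 1; 2 > 1 (want ≤)  no
2) q + s = 5 + 2 = 7  yes
3) values 1, 5, 2 are pairwise distinct  yes
4) v - s = 2 - 2 = 0  yes

Constraint 1 does not hold.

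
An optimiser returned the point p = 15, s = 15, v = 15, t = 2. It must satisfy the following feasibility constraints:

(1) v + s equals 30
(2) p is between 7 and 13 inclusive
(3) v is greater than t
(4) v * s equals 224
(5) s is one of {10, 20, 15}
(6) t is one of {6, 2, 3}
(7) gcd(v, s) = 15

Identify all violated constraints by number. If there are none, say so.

(1) v + s = 15 + 15 = 30 — holds.
(2) p = 15 is outside [7, 13] — fails.
(3) v = 15, t = 2; 15 > 2 — holds.
(4) v * s = 15 * 15 = 225, not 224 — fails.
(5) s = 15 is in {10, 20, 15} — holds.
(6) t = 2 is in {6, 2, 3} — holds.
(7) gcd(15, 15) = 15 — holds.

No — constraints 2 and 4 are not satisfied.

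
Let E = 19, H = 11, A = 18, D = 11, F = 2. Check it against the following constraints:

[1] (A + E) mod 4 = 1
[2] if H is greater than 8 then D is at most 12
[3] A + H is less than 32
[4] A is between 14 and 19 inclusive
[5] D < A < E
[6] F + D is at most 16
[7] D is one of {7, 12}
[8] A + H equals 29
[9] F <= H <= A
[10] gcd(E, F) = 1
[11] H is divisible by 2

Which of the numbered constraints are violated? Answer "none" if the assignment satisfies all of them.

[1] A + E = 37; 37 mod 4 = 1 — holds.
[2] H = 11 > 8, so we need D ≤ 12; D = 11 ≤ 12 — holds.
[3] A + H = 18 + 11 = 29; 29 < 32 — holds.
[4] A = 18 lies in [14, 19] — holds.
[5] values 11 < 18 < 19 — holds.
[6] F + D = 2 + 11 = 13; 13 ≤ 16 — holds.
[7] D = 11 is not in {7, 12} — does not hold.
[8] A + H = 18 + 11 = 29 — holds.
[9] values 2 <= 11 <= 18 — holds.
[10] gcd(19, 2) = 1 — holds.
[11] 11 = 2*5 + 1, so 2 does not divide 11 — does not hold.

Violated: 7, 11.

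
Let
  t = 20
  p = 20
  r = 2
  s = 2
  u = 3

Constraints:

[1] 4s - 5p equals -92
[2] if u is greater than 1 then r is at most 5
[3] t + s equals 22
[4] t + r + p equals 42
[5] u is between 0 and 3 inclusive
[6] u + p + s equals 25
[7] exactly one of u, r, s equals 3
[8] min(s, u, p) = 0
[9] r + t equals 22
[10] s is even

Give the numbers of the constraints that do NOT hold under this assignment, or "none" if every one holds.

The assignment fails constraint 8.

[1] 4s - 5p = 4(2) - 5(20) = -92  ✔
[2] u = 3 > 1, so we need r ≤ 5; r = 2 ≤ 5  ✔
[3] t + s = 20 + 2 = 22  ✔
[4] t + r + p = 20 + 2 + 20 = 42  ✔
[5] u = 3 lies in [0, 3]  ✔
[6] u + p + s = 3 + 20 + 2 = 25  ✔
[7] u=3, r=2, s=2; 1 of them equals 3  ✔
[8] min(2, 3, 20) = 2, not 0  ✘
[9] r + t = 2 + 20 = 22  ✔
[10] s = 2 is even  ✔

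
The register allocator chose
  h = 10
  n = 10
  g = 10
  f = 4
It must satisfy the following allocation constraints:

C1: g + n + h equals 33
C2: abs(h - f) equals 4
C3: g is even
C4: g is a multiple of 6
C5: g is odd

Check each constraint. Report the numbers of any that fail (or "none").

Constraints 1, 2, 4, and 5 are violated.

C1: g + n + h = 10 + 10 + 10 = 30, not 33  ✘
C2: abs(10 - 4) = 6, not 4  ✘
C3: g = 10 is even  ✔
C4: 10 = 6*1 + 4, so 6 does not divide 10  ✘
C5: g = 10 is even  ✘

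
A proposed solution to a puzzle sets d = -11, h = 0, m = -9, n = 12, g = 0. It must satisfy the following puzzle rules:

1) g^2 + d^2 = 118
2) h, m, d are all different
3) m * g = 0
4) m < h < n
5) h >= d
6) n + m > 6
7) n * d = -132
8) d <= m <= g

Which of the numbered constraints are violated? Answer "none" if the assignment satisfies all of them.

1) g^2 + d^2 = 0^2 + (-11)^2 = 0 + 121 = 121, not 118 — violated.
2) values 0, -9, -11 are pairwise distinct — OK.
3) m * g = -9 * 0 = 0 — OK.
4) values -9 < 0 < 12 — OK.
5) h = 0, d = -11; 0 ≥ -11 — OK.
6) n + m = 12 + (-9) = 3; 3 ≤ 6, bound 6 not met — violated.
7) n * d = 12 * (-11) = -132 — OK.
8) values -11 <= -9 <= 0 — OK.

Constraints 1, 6 are violated.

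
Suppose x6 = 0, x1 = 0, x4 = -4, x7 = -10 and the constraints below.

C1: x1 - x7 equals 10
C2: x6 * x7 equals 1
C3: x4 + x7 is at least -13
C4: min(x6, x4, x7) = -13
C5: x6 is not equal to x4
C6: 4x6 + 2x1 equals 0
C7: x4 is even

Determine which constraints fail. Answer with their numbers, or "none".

C1: x1 - x7 = 0 - (-10) = 10 — OK.
C2: x6 * x7 = 0 * (-10) = 0, not 1 — violated.
C3: x4 + x7 = -4 + (-10) = -14; -14 < -13, bound -13 not met — violated.
C4: min(0, -4, -10) = -10, not -13 — violated.
C5: x6 = 0, x4 = -4; distinct — OK.
C6: 4x6 + 2x1 = 4(0) + 2(0) = 0 — OK.
C7: x4 = -4 is even — OK.

Violated: 2, 3, 4.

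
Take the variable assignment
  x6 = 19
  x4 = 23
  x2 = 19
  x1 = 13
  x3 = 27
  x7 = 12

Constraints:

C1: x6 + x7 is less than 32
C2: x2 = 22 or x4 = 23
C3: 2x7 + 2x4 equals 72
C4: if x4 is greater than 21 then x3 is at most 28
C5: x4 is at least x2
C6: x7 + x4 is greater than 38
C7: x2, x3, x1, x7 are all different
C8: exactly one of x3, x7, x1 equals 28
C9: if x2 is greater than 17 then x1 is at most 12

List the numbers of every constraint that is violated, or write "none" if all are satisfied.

C1: x6 + x7 = 19 + 12 = 31; 31 < 32 — holds.
C2: x2 = 19 ≠ 22, but x4 = 23 = 23 (second disjunct) — holds.
C3: 2x7 + 2x4 = 2(12) + 2(23) = 70, not 72 — does not hold.
C4: x4 = 23 > 21, so we need x3 ≤ 28; x3 = 27 ≤ 28 — holds.
C5: x4 = 23, x2 = 19; 23 ≥ 19 — holds.
C6: x7 + x4 = 12 + 23 = 35; 35 ≤ 38, bound 38 not met — does not hold.
C7: values 19, 27, 13, 12 are pairwise distinct — holds.
C8: x3=27, x7=12, x1=13; 0 of them equal 28, not exactly one — does not hold.
C9: x2 = 19 > 17, so we need x1 ≤ 12; but x1 = 13 > 12 — does not hold.

Constraints 3, 6, 8, 9 do not hold.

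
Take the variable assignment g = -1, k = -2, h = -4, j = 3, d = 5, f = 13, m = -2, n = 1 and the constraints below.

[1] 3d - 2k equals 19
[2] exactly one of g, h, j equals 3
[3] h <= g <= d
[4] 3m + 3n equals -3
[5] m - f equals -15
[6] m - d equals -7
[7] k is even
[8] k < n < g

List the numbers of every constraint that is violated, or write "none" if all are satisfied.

[1] 3d - 2k = 3(5) - 2(-2) = 19  ✔
[2] g=-1, h=-4, j=3; 1 of them equals 3  ✔
[3] values -4 <= -1 <= 5  ✔
[4] 3m + 3n = 3(-2) + 3(1) = -3  ✔
[5] m - f = -2 - 13 = -15  ✔
[6] m - d = -2 - 5 = -7  ✔
[7] k = -2 is even  ✔
[8] values -2, 1, -1; n = 1 is not < g = -1  ✘

No — constraint 8 is not satisfied.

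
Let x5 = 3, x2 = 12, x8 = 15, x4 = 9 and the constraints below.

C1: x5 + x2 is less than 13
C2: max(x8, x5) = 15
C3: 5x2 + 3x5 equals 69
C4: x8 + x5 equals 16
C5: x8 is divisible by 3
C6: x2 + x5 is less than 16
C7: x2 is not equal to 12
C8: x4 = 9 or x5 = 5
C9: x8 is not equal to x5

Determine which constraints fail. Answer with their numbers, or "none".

Constraints 1, 4, 7 are violated.

C1: x5 + x2 = 3 + 12 = 15; 15 ≥ 13, bound 13 not met  no
C2: max(15, 3) = 15  yes
C3: 5x2 + 3x5 = 5(12) + 3(3) = 69  yes
C4: x8 + x5 = 15 + 3 = 18, not 16  no
C5: 15 / 3 = 5, so 3 divides 15  yes
C6: x2 + x5 = 12 + 3 = 15; 15 < 16  yes
C7: x2 = 12, but 12 is required to differ  no
C8: x4 = 9 = 9 (first disjunct)  yes
C9: x8 = 15, x5 = 3; distinct  yes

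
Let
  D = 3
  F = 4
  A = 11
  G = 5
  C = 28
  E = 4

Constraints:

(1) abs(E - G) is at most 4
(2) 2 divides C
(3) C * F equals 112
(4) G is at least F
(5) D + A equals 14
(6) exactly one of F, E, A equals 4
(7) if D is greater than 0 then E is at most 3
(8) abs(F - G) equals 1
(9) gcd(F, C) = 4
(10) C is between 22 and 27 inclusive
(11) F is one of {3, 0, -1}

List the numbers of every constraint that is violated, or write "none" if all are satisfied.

(1) abs(4 - 5) = 1; 1 ≤ 4 — satisfied.
(2) 28 / 2 = 14, so 2 divides 28 — satisfied.
(3) C * F = 28 * 4 = 112 — satisfied.
(4) G = 5, F = 4; 5 ≥ 4 — satisfied.
(5) D + A = 3 + 11 = 14 — satisfied.
(6) F=4, E=4, A=11; 2 of them equal 4, not exactly one — violated.
(7) D = 3 > 0, so we need E ≤ 3; but E = 4 > 3 — violated.
(8) abs(4 - 5) = 1 — satisfied.
(9) gcd(4, 28) = 4 — satisfied.
(10) C = 28 is outside [22, 27] — violated.
(11) F = 4 is not in {3, 0, -1} — violated.

No — constraints 6, 7, 10, 11 are not satisfied.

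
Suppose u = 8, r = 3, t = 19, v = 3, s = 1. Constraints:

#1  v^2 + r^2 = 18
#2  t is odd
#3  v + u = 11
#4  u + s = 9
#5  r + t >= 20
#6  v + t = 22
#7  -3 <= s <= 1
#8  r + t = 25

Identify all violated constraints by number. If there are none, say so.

No — constraint 8 is not satisfied.

#1 v^2 + r^2 = 3^2 + 3^2 = 9 + 9 = 18 — OK.
#2 t = 19 is odd — OK.
#3 v + u = 3 + 8 = 11 — OK.
#4 u + s = 8 + 1 = 9 — OK.
#5 r + t = 3 + 19 = 22; 22 ≥ 20 — OK.
#6 v + t = 3 + 19 = 22 — OK.
#7 s = 1 lies in [-3, 1] — OK.
#8 r + t = 3 + 19 = 22, not 25 — violated.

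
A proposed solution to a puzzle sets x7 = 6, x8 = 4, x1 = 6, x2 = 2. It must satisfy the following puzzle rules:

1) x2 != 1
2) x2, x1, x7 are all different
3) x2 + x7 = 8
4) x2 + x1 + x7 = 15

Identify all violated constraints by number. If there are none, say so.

Violated: 2, 4.

1) x2 = 2, and 2 ≠ 1 — satisfied.
2) x1 = x7 = 6, not all different — violated.
3) x2 + x7 = 2 + 6 = 8 — satisfied.
4) x2 + x1 + x7 = 2 + 6 + 6 = 14, not 15 — violated.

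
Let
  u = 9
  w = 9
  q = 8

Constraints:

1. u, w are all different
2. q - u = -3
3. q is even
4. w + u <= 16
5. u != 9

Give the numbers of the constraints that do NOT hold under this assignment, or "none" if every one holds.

Constraints 1, 2, 4, 5 are violated.

1. u = w = 9, not all different  fails
2. q - u = 8 - 9 = -1, not -3  fails
3. q = 8 is even  holds
4. w + u = 9 + 9 = 18; 18 > 16, bound 16 not met  fails
5. u = 9, but 9 is required to differ  fails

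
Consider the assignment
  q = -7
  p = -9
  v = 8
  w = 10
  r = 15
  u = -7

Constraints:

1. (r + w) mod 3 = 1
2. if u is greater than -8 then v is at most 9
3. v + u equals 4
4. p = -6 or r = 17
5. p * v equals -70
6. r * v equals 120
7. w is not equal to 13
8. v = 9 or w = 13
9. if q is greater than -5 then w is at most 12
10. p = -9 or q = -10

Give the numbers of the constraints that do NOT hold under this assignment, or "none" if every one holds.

No — constraints 3, 4, 5, and 8 are not satisfied.

1. r + w = 25; 25 mod 3 = 1  holds
2. u = -7 > -8, so we need v ≤ 9; v = 8 ≤ 9  holds
3. v + u = 8 + (-7) = 1, not 4  fails
4. p = -9 ≠ -6 and r = 15 ≠ 17; both disjuncts false  fails
5. p * v = -9 * 8 = -72, not -70  fails
6. r * v = 15 * 8 = 120  holds
7. w = 10, and 10 ≠ 13  holds
8. v = 8 ≠ 9 and w = 10 ≠ 13; both disjuncts false  fails
9. q = -7, not > -5; antecedent false, conditional vacuously true  holds
10. p = -9 = -9 (first disjunct)  holds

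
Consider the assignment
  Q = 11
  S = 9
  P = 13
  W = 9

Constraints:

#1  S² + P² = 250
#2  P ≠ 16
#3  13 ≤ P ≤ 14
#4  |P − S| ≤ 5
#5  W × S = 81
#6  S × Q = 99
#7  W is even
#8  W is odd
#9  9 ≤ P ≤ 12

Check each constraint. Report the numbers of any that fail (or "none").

Constraints 7 and 9 are violated.

#1 S² + P² = 9² + 13² = 81 + 169 = 250 — holds.
#2 P = 13, and 13 ≠ 16 — holds.
#3 P = 13 lies in [13, 14] — holds.
#4 |13 − 9| = 4; 4 ≤ 5 — holds.
#5 W × S = 9 × 9 = 81 — holds.
#6 S × Q = 9 × 11 = 99 — holds.
#7 W = 9 is odd — fails.
#8 W = 9 is odd — holds.
#9 P = 13 is outside [9, 12] — fails.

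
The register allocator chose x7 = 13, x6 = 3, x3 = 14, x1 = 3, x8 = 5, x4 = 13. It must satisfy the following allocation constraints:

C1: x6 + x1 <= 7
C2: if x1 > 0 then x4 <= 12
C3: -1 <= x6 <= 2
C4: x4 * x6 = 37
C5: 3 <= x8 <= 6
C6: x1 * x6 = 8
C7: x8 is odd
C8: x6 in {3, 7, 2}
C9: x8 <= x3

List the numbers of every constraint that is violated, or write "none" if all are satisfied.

No — constraints 2, 3, 4, and 6 are not satisfied.

C1: x6 + x1 = 3 + 3 = 6; 6 ≤ 7 — holds.
C2: x1 = 3 > 0, so we need x4 ≤ 12; but x4 = 13 > 12 — fails.
C3: x6 = 3 is outside [-1, 2] — fails.
C4: x4 * x6 = 13 * 3 = 39, not 37 — fails.
C5: x8 = 5 lies in [3, 6] — holds.
C6: x1 * x6 = 3 * 3 = 9, not 8 — fails.
C7: x8 = 5 is odd — holds.
C8: x6 = 3 is in {3, 7, 2} — holds.
C9: x8 = 5, x3 = 14; 5 ≤ 14 — holds.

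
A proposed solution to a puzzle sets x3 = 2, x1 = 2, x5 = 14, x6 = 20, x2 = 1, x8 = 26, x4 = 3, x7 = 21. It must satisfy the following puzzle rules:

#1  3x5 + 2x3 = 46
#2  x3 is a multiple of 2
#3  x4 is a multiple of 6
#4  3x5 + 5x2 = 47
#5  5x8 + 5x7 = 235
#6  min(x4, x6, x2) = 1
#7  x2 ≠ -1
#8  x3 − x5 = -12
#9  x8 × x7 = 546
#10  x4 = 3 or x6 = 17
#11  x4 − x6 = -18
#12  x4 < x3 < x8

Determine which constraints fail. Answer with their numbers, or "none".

Constraints 3, 11, 12 do not hold.

#1 3x5 + 2x3 = 3(14) + 2(2) = 46  yes
#2 2 / 2 = 1, so 2 divides 2  yes
#3 3 = 6×0 + 3, so 6 does not divide 3  no
#4 3x5 + 5x2 = 3(14) + 5(1) = 47  yes
#5 5x8 + 5x7 = 5(26) + 5(21) = 235  yes
#6 min(3, 20, 1) = 1  yes
#7 x2 = 1, and 1 ≠ -1  yes
#8 x3 − x5 = 2 − 14 = -12  yes
#9 x8 × x7 = 26 × 21 = 546  yes
#10 x4 = 3 = 3 (first disjunct)  yes
#11 x4 − x6 = 3 − 20 = -17, not -18  no
#12 values 3, 2, 26; x4 = 3 is not < x3 = 2  no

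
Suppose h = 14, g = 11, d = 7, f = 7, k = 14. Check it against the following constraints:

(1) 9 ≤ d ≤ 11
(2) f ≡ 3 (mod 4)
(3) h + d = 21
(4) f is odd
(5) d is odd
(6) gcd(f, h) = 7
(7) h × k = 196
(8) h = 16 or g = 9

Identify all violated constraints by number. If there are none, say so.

Violated: 1 and 8.

(1) d = 7 is outside [9, 11] — violated.
(2) 7 mod 4 = 3 — OK.
(3) h + d = 14 + 7 = 21 — OK.
(4) f = 7 is odd — OK.
(5) d = 7 is odd — OK.
(6) gcd(7, 14) = 7 — OK.
(7) h × k = 14 × 14 = 196 — OK.
(8) h = 14 ≠ 16 and g = 11 ≠ 9; both disjuncts false — violated.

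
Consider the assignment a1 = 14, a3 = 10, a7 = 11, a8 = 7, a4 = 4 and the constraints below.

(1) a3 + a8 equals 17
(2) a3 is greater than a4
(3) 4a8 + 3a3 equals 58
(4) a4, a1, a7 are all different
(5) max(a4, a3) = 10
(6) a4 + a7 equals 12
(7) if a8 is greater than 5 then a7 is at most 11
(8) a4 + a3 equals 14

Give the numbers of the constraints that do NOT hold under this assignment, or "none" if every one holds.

(1) a3 + a8 = 10 + 7 = 17  holds
(2) a3 = 10, a4 = 4; 10 > 4  holds
(3) 4a8 + 3a3 = 4(7) + 3(10) = 58  holds
(4) values 4, 14, 11 are pairwise distinct  holds
(5) max(4, 10) = 10  holds
(6) a4 + a7 = 4 + 11 = 15, not 12  fails
(7) a8 = 7 > 5, so we need a7 ≤ 11; a7 = 11 ≤ 11  holds
(8) a4 + a3 = 4 + 10 = 14  holds

Constraint 6 does not hold.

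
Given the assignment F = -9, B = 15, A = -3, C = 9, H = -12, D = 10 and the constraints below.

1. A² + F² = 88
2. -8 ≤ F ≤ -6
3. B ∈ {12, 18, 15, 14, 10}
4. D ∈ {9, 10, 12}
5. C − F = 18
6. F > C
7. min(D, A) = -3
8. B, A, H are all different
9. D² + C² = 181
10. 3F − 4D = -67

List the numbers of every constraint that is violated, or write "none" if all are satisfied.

The assignment fails constraints 1, 2, and 6.

1. A² + F² = (-3)² + (-9)² = 9 + 81 = 90, not 88 — does not hold.
2. F = -9 is outside [-8, -6] — does not hold.
3. B = 15 is in {12, 18, 15, 14, 10} — holds.
4. D = 10 is in {9, 10, 12} — holds.
5. C − F = 9 − (-9) = 18 — holds.
6. F = -9, C = 9; -9 ≤ 9 (want >) — does not hold.
7. min(10, -3) = -3 — holds.
8. values 15, -3, -12 are pairwise distinct — holds.
9. D² + C² = 10² + 9² = 100 + 81 = 181 — holds.
10. 3F − 4D = 3(-9) − 4(10) = -67 — holds.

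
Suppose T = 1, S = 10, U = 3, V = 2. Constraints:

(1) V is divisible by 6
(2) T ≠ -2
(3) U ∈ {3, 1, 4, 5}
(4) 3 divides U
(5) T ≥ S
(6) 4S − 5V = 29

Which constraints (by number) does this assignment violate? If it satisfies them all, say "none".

(1) 2 = 6×0 + 2, so 6 does not divide 2 — violated.
(2) T = 1, and 1 ≠ -2 — satisfied.
(3) U = 3 is in {3, 1, 4, 5} — satisfied.
(4) 3 / 3 = 1, so 3 divides 3 — satisfied.
(5) T = 1, S = 10; 1 < 10 (want ≥) — violated.
(6) 4S − 5V = 4(10) − 5(2) = 30, not 29 — violated.

Constraints 1, 5, and 6 are violated.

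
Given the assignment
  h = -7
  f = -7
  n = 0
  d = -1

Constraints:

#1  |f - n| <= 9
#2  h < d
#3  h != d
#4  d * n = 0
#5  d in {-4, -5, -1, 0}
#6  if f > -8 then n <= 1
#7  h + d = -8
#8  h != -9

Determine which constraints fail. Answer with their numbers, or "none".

#1 |-7 - 0| = 7; 7 ≤ 9 — OK.
#2 h = -7, d = -1; -7 < -1 — OK.
#3 h = -7, d = -1; distinct — OK.
#4 d * n = -1 * 0 = 0 — OK.
#5 d = -1 is in {-4, -5, -1, 0} — OK.
#6 f = -7 > -8, so we need n ≤ 1; n = 0 ≤ 1 — OK.
#7 h + d = -7 + (-1) = -8 — OK.
#8 h = -7, and -7 ≠ -9 — OK.

Yes — all constraints hold.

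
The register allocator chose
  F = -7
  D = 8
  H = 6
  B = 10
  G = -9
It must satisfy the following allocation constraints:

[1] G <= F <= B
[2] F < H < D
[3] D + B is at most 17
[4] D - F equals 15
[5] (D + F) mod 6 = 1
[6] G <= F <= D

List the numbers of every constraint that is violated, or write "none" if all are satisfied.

The assignment fails constraint 3.

[1] values -9 <= -7 <= 10 — holds.
[2] values -7 < 6 < 8 — holds.
[3] D + B = 8 + 10 = 18; 18 > 17, bound 17 not met — fails.
[4] D - F = 8 - (-7) = 15 — holds.
[5] D + F = 1; 1 mod 6 = 1 — holds.
[6] values -9 <= -7 <= 8 — holds.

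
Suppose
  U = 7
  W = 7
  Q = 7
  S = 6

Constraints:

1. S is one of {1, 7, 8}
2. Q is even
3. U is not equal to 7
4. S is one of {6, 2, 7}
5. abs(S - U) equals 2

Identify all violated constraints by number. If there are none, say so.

Constraints 1, 2, 3, and 5 are violated.

1. S = 6 is not in {1, 7, 8}  ✗
2. Q = 7 is odd  ✗
3. U = 7, but 7 is required to differ  ✗
4. S = 6 is in {6, 2, 7}  ✓
5. abs(6 - 7) = 1, not 2  ✗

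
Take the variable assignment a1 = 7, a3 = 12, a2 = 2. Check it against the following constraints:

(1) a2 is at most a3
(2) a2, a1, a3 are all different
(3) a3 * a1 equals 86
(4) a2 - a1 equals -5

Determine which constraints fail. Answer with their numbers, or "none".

(1) a2 = 2, a3 = 12; 2 ≤ 12 — OK.
(2) values 2, 7, 12 are pairwise distinct — OK.
(3) a3 * a1 = 12 * 7 = 84, not 86 — violated.
(4) a2 - a1 = 2 - 7 = -5 — OK.

The assignment fails constraint 3.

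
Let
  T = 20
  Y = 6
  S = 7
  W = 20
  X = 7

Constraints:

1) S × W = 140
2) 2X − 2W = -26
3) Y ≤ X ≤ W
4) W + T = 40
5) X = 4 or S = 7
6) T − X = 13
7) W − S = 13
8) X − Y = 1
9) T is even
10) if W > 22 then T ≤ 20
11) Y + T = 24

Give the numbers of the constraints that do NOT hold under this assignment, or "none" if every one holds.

Constraint 11 is violated.

1) S × W = 7 × 20 = 140  ✔
2) 2X − 2W = 2(7) − 2(20) = -26  ✔
3) values 6 ≤ 7 ≤ 20  ✔
4) W + T = 20 + 20 = 40  ✔
5) X = 7 ≠ 4, but S = 7 = 7 (second disjunct)  ✔
6) T − X = 20 − 7 = 13  ✔
7) W − S = 20 − 7 = 13  ✔
8) X − Y = 7 − 6 = 1  ✔
9) T = 20 is even  ✔
10) W = 20, not > 22; antecedent false, conditional vacuously true  ✔
11) Y + T = 6 + 20 = 26, not 24  ✘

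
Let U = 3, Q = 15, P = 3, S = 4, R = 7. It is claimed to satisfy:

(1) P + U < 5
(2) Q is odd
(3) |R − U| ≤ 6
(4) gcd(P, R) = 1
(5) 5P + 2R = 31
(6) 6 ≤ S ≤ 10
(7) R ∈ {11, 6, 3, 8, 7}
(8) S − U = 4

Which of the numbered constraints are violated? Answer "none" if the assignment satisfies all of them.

(1) P + U = 3 + 3 = 6; 6 ≥ 5, bound 5 not met  fails
(2) Q = 15 is odd  holds
(3) |7 − 3| = 4; 4 ≤ 6  holds
(4) gcd(3, 7) = 1  holds
(5) 5P + 2R = 5(3) + 2(7) = 29, not 31  fails
(6) S = 4 is outside [6, 10]  fails
(7) R = 7 is in {11, 6, 3, 8, 7}  holds
(8) S − U = 4 − 3 = 1, not 4  fails

Constraints 1, 5, 6, 8 are violated.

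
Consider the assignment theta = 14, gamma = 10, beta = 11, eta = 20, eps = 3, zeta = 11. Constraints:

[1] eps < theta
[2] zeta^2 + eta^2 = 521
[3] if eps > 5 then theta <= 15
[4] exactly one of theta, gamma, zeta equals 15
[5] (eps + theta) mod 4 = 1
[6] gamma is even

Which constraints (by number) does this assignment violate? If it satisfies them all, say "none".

Constraint 4 is violated.

[1] eps = 3, theta = 14; 3 < 14  ✔
[2] zeta^2 + eta^2 = 11^2 + 20^2 = 121 + 400 = 521  ✔
[3] eps = 3, not > 5; antecedent false, conditional vacuously true  ✔
[4] theta=14, gamma=10, zeta=11; 0 of them equal 15, not exactly one  ✘
[5] eps + theta = 17; 17 mod 4 = 1  ✔
[6] gamma = 10 is even  ✔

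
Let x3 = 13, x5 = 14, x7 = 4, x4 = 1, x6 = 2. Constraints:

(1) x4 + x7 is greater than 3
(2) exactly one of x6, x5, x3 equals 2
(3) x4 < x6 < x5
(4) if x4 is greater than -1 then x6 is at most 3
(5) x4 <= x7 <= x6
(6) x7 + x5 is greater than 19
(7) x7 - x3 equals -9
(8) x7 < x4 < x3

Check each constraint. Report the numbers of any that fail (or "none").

The assignment fails constraints 5, 6, 8.

(1) x4 + x7 = 1 + 4 = 5; 5 > 3 — holds.
(2) x6=2, x5=14, x3=13; 1 of them equals 2 — holds.
(3) values 1 < 2 < 14 — holds.
(4) x4 = 1 > -1, so we need x6 ≤ 3; x6 = 2 ≤ 3 — holds.
(5) values 1, 4, 2; x7 = 4 is not <= x6 = 2 — fails.
(6) x7 + x5 = 4 + 14 = 18; 18 ≤ 19, bound 19 not met — fails.
(7) x7 - x3 = 4 - 13 = -9 — holds.
(8) values 4, 1, 13; x7 = 4 is not < x4 = 1 — fails.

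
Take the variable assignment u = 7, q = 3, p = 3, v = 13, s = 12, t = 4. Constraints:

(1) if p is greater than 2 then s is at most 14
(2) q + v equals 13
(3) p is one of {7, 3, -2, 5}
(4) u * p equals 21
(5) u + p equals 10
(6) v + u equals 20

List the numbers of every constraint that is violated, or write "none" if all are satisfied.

Constraint 2 does not hold.

(1) p = 3 > 2, so we need s ≤ 14; s = 12 ≤ 14  holds
(2) q + v = 3 + 13 = 16, not 13  fails
(3) p = 3 is in {7, 3, -2, 5}  holds
(4) u * p = 7 * 3 = 21  holds
(5) u + p = 7 + 3 = 10  holds
(6) v + u = 13 + 7 = 20  holds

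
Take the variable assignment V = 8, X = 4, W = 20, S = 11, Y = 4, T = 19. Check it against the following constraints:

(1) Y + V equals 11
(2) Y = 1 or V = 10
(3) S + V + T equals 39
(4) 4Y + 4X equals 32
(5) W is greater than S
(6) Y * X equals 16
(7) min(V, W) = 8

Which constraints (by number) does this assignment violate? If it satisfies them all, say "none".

(1) Y + V = 4 + 8 = 12, not 11  ✘
(2) Y = 4 ≠ 1 and V = 8 ≠ 10; both disjuncts false  ✘
(3) S + V + T = 11 + 8 + 19 = 38, not 39  ✘
(4) 4Y + 4X = 4(4) + 4(4) = 32  ✔
(5) W = 20, S = 11; 20 > 11  ✔
(6) Y * X = 4 * 4 = 16  ✔
(7) min(8, 20) = 8  ✔

Constraints 1, 2, and 3 do not hold.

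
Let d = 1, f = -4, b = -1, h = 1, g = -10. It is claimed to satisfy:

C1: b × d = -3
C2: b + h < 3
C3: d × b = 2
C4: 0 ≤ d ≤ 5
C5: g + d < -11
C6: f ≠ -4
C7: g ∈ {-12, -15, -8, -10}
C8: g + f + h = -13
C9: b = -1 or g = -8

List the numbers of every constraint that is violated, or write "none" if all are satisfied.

C1: b × d = -1 × 1 = -1, not -3 — violated.
C2: b + h = -1 + 1 = 0; 0 < 3 — satisfied.
C3: d × b = 1 × (-1) = -1, not 2 — violated.
C4: d = 1 lies in [0, 5] — satisfied.
C5: g + d = -10 + 1 = -9; -9 ≥ -11, bound -11 not met — violated.
C6: f = -4, but -4 is required to differ — violated.
C7: g = -10 is in {-12, -15, -8, -10} — satisfied.
C8: g + f + h = -10 + (-4) + 1 = -13 — satisfied.
C9: b = -1 = -1 (first disjunct) — satisfied.

Constraints 1, 3, 5, and 6 are violated.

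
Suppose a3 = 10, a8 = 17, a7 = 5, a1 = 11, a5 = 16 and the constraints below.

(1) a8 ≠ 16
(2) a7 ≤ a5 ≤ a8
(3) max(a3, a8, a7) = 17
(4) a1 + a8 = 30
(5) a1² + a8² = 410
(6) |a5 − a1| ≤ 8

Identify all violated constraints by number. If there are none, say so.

Constraint 4 does not hold.

(1) a8 = 17, and 17 ≠ 16 — holds.
(2) values 5 ≤ 16 ≤ 17 — holds.
(3) max(10, 17, 5) = 17 — holds.
(4) a1 + a8 = 11 + 17 = 28, not 30 — does not hold.
(5) a1² + a8² = 11² + 17² = 121 + 289 = 410 — holds.
(6) |16 − 11| = 5; 5 ≤ 8 — holds.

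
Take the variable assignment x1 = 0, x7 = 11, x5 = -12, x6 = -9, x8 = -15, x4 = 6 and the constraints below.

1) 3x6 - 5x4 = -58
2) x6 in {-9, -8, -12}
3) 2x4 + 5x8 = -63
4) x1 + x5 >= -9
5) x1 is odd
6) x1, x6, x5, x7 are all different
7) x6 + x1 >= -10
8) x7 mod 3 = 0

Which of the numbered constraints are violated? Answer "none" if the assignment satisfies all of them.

The assignment fails constraints 1, 4, 5, and 8.

1) 3x6 - 5x4 = 3(-9) - 5(6) = -57, not -58  FAIL
2) x6 = -9 is in {-9, -8, -12}  OK
3) 2x4 + 5x8 = 2(6) + 5(-15) = -63  OK
4) x1 + x5 = 0 + (-12) = -12; -12 < -9, bound -9 not met  FAIL
5) x1 = 0 is even  FAIL
6) values 0, -9, -12, 11 are pairwise distinct  OK
7) x6 + x1 = -9 + 0 = -9; -9 ≥ -10  OK
8) 11 mod 3 = 2, not 0  FAIL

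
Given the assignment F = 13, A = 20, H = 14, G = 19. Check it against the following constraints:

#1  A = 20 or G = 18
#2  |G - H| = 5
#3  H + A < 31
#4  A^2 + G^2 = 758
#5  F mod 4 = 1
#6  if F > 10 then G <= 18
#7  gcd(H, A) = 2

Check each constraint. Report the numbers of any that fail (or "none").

Violated: 3, 4, and 6.

#1 A = 20 = 20 (first disjunct) — holds.
#2 |19 - 14| = 5 — holds.
#3 H + A = 14 + 20 = 34; 34 ≥ 31, bound 31 not met — fails.
#4 A^2 + G^2 = 20^2 + 19^2 = 400 + 361 = 761, not 758 — fails.
#5 13 mod 4 = 1 — holds.
#6 F = 13 > 10, so we need G ≤ 18; but G = 19 > 18 — fails.
#7 gcd(14, 20) = 2 — holds.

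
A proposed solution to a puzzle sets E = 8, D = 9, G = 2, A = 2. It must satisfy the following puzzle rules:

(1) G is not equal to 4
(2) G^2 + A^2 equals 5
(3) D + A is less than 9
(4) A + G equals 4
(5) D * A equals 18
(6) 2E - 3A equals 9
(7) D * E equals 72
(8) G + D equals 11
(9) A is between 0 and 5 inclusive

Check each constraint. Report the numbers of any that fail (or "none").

Constraints 2, 3, 6 do not hold.

(1) G = 2, and 2 ≠ 4 — satisfied.
(2) G^2 + A^2 = 2^2 + 2^2 = 4 + 4 = 8, not 5 — violated.
(3) D + A = 9 + 2 = 11; 11 ≥ 9, bound 9 not met — violated.
(4) A + G = 2 + 2 = 4 — satisfied.
(5) D * A = 9 * 2 = 18 — satisfied.
(6) 2E - 3A = 2(8) - 3(2) = 10, not 9 — violated.
(7) D * E = 9 * 8 = 72 — satisfied.
(8) G + D = 2 + 9 = 11 — satisfied.
(9) A = 2 lies in [0, 5] — satisfied.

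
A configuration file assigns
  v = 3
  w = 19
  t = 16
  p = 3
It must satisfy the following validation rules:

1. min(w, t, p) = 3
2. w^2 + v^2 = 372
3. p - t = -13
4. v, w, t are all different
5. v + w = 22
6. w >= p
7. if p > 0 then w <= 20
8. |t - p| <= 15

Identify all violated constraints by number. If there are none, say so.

Violated: 2.

1. min(19, 16, 3) = 3 — holds.
2. w^2 + v^2 = 19^2 + 3^2 = 361 + 9 = 370, not 372 — fails.
3. p - t = 3 - 16 = -13 — holds.
4. values 3, 19, 16 are pairwise distinct — holds.
5. v + w = 3 + 19 = 22 — holds.
6. w = 19, p = 3; 19 ≥ 3 — holds.
7. p = 3 > 0, so we need w ≤ 20; w = 19 ≤ 20 — holds.
8. |16 - 3| = 13; 13 ≤ 15 — holds.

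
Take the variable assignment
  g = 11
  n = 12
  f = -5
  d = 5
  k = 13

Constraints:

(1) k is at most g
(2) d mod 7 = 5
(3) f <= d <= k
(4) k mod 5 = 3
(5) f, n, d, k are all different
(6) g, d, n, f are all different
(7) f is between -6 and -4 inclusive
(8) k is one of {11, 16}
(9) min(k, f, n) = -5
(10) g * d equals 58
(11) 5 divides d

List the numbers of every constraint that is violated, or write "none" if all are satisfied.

(1) k = 13, g = 11; 13 > 11 (want ≤) — fails.
(2) 5 mod 7 = 5 — holds.
(3) values -5 <= 5 <= 13 — holds.
(4) 13 mod 5 = 3 — holds.
(5) values -5, 12, 5, 13 are pairwise distinct — holds.
(6) values 11, 5, 12, -5 are pairwise distinct — holds.
(7) f = -5 lies in [-6, -4] — holds.
(8) k = 13 is not in {11, 16} — fails.
(9) min(13, -5, 12) = -5 — holds.
(10) g * d = 11 * 5 = 55, not 58 — fails.
(11) 5 / 5 = 1, so 5 divides 5 — holds.

Constraints 1, 8, 10 do not hold.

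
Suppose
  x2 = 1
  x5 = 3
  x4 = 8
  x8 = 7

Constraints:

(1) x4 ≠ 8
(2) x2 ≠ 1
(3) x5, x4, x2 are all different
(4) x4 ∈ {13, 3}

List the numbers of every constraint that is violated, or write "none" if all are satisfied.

Constraints 1, 2, and 4 do not hold.

(1) x4 = 8, but 8 is required to differ — violated.
(2) x2 = 1, but 1 is required to differ — violated.
(3) values 3, 8, 1 are pairwise distinct — OK.
(4) x4 = 8 is not in {13, 3} — violated.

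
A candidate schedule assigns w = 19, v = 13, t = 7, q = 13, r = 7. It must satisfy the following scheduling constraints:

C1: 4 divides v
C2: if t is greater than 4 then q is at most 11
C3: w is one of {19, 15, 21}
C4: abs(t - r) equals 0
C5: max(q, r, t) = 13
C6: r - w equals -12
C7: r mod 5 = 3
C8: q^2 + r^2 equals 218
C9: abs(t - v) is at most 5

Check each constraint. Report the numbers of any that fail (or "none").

Constraints 1, 2, 7, 9 are violated.

C1: 13 = 4*3 + 1, so 4 does not divide 13  fails
C2: t = 7 > 4, so we need q ≤ 11; but q = 13 > 11  fails
C3: w = 19 is in {19, 15, 21}  holds
C4: abs(7 - 7) = 0  holds
C5: max(13, 7, 7) = 13  holds
C6: r - w = 7 - 19 = -12  holds
C7: 7 mod 5 = 2, not 3  fails
C8: q^2 + r^2 = 13^2 + 7^2 = 169 + 49 = 218  holds
C9: abs(7 - 13) = 6; 6 > 5, exceeds bound 5  fails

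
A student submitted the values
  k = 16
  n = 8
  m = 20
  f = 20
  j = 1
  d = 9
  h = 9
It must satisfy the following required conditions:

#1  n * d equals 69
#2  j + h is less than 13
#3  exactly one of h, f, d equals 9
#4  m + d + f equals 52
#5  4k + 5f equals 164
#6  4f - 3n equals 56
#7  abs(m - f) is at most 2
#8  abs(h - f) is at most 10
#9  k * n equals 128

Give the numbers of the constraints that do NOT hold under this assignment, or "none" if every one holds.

#1 n * d = 8 * 9 = 72, not 69 — fails.
#2 j + h = 1 + 9 = 10; 10 < 13 — holds.
#3 h=9, f=20, d=9; 2 of them equal 9, not exactly one — fails.
#4 m + d + f = 20 + 9 + 20 = 49, not 52 — fails.
#5 4k + 5f = 4(16) + 5(20) = 164 — holds.
#6 4f - 3n = 4(20) - 3(8) = 56 — holds.
#7 abs(20 - 20) = 0; 0 ≤ 2 — holds.
#8 abs(9 - 20) = 11; 11 > 10, exceeds bound 10 — fails.
#9 k * n = 16 * 8 = 128 — holds.

The assignment fails constraints 1, 3, 4, 8.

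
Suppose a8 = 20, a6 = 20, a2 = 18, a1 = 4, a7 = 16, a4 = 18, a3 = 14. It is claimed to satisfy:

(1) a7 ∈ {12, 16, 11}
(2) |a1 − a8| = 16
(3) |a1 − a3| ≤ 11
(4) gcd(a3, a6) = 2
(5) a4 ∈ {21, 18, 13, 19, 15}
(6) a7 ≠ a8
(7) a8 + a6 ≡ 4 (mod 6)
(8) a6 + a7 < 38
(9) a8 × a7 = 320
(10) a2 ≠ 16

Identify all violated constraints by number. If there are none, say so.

(1) a7 = 16 is in {12, 16, 11}  ✓
(2) |4 − 20| = 16  ✓
(3) |4 − 14| = 10; 10 ≤ 11  ✓
(4) gcd(14, 20) = 2  ✓
(5) a4 = 18 is in {21, 18, 13, 19, 15}  ✓
(6) a7 = 16, a8 = 20; distinct  ✓
(7) a8 + a6 = 40; 40 mod 6 = 4  ✓
(8) a6 + a7 = 20 + 16 = 36; 36 < 38  ✓
(9) a8 × a7 = 20 × 16 = 320  ✓
(10) a2 = 18, and 18 ≠ 16  ✓

The assignment satisfies every constraint.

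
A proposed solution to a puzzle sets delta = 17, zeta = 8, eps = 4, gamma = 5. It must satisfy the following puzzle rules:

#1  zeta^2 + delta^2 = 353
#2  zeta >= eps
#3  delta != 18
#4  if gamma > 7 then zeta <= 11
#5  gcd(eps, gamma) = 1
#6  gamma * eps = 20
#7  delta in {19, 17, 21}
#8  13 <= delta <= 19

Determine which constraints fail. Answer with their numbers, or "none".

The assignment satisfies every constraint.

#1 zeta^2 + delta^2 = 8^2 + 17^2 = 64 + 289 = 353  holds
#2 zeta = 8, eps = 4; 8 ≥ 4  holds
#3 delta = 17, and 17 ≠ 18  holds
#4 gamma = 5, not > 7; antecedent false, conditional vacuously true  holds
#5 gcd(4, 5) = 1  holds
#6 gamma * eps = 5 * 4 = 20  holds
#7 delta = 17 is in {19, 17, 21}  holds
#8 delta = 17 lies in [13, 19]  holds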